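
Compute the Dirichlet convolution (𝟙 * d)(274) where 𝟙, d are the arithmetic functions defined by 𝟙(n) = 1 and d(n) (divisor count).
(𝟙 * d)(274) = 9

Divisors of 274: [1, 2, 137, 274]. For each d | 274:
  d = 1: 𝟙(1) · d(274/1) = 1 · 4 = 4
  d = 2: 𝟙(2) · d(274/2) = 1 · 2 = 2
  d = 137: 𝟙(137) · d(274/137) = 1 · 2 = 2
  d = 274: 𝟙(274) · d(274/274) = 1 · 1 = 1
Summing: (𝟙 * d)(274) = 4 + 2 + 2 + 1 = 9.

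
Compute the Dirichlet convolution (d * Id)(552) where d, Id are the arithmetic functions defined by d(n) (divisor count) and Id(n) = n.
(d * Id)(552) = 3250

Divisors of 552: [1, 2, 3, 4, 6, 8, 12, 23, 24, 46, 69, 92, 138, 184, 276, 552]. For each d | 552:
  d = 1: d(1) · Id(552/1) = 1 · 552 = 552
  d = 2: d(2) · Id(552/2) = 2 · 276 = 552
  d = 3: d(3) · Id(552/3) = 2 · 184 = 368
  d = 4: d(4) · Id(552/4) = 3 · 138 = 414
  d = 6: d(6) · Id(552/6) = 4 · 92 = 368
  d = 8: d(8) · Id(552/8) = 4 · 69 = 276
  d = 12: d(12) · Id(552/12) = 6 · 46 = 276
  d = 23: d(23) · Id(552/23) = 2 · 24 = 48
  d = 24: d(24) · Id(552/24) = 8 · 23 = 184
  d = 46: d(46) · Id(552/46) = 4 · 12 = 48
  d = 69: d(69) · Id(552/69) = 4 · 8 = 32
  d = 92: d(92) · Id(552/92) = 6 · 6 = 36
  d = 138: d(138) · Id(552/138) = 8 · 4 = 32
  d = 184: d(184) · Id(552/184) = 8 · 3 = 24
  d = 276: d(276) · Id(552/276) = 12 · 2 = 24
  d = 552: d(552) · Id(552/552) = 16 · 1 = 16
Summing: (d * Id)(552) = 552 + 552 + 368 + 414 + 368 + 276 + 276 + 48 + 184 + 48 + 32 + 36 + 32 + 24 + 24 + 16 = 3250.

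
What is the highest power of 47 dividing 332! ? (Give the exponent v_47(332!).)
v_47(332!) = 7

Legendre's formula: v_p(n!) = Σ_{k ≥ 1} ⌊n / p^k⌋. For p = 47, n = 332, the terms are:
  ⌊332/47^1⌋ = ⌊332/47⌋ = 7
(the next term ⌊332/47^2⌋ = 0, terminating the sum). Summing: v_47(332!) = 7 = 7.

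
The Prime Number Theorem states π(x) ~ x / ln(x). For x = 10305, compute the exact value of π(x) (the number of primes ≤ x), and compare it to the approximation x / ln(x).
π(10305) = 1264;  x/ln(x) ≈ 1115.21;  relative error ≈ 11.77%.

Directly count primes up to 10305: π(10305) = 1264. The PNT approximation gives 10305/ln(10305) ≈ 10305/9.24038 ≈ 1115.21. Relative error (π(x) − x/ln(x)) / π(x) ≈ 11.77%; the approximation is known to undercount slightly (Li(x) is a better estimate).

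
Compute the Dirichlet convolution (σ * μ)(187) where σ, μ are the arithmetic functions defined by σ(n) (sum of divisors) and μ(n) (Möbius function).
(σ * μ)(187) = 187

Divisors of 187: [1, 11, 17, 187]. For each d | 187:
  d = 1: σ(1) · μ(187/1) = 1 · 1 = 1
  d = 11: σ(11) · μ(187/11) = 12 · -1 = -12
  d = 17: σ(17) · μ(187/17) = 18 · -1 = -18
  d = 187: σ(187) · μ(187/187) = 216 · 1 = 216
Summing: (σ * μ)(187) = 1 + -12 + -18 + 216 = 187.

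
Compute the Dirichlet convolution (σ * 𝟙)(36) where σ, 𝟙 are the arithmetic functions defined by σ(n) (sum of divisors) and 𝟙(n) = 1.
(σ * 𝟙)(36) = 198

Divisors of 36: [1, 2, 3, 4, 6, 9, 12, 18, 36]. For each d | 36:
  d = 1: σ(1) · 𝟙(36/1) = 1 · 1 = 1
  d = 2: σ(2) · 𝟙(36/2) = 3 · 1 = 3
  d = 3: σ(3) · 𝟙(36/3) = 4 · 1 = 4
  d = 4: σ(4) · 𝟙(36/4) = 7 · 1 = 7
  d = 6: σ(6) · 𝟙(36/6) = 12 · 1 = 12
  d = 9: σ(9) · 𝟙(36/9) = 13 · 1 = 13
  d = 12: σ(12) · 𝟙(36/12) = 28 · 1 = 28
  d = 18: σ(18) · 𝟙(36/18) = 39 · 1 = 39
  d = 36: σ(36) · 𝟙(36/36) = 91 · 1 = 91
Summing: (σ * 𝟙)(36) = 1 + 3 + 4 + 7 + 12 + 13 + 28 + 39 + 91 = 198.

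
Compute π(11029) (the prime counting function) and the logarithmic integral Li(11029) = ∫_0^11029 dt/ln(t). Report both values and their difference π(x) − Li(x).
π(11029) = 1337;  Li(11029) ≈ 1357.26;  π(x) − Li(x) ≈ -20.26.

Direct count of primes ≤ 11029 gives π(11029) = 1337. Numerical evaluation of the logarithmic integral gives Li(11029) ≈ 1357.26. The difference π(x) − Li(x) ≈ -20.26 is typically negative for small/moderate x (Li(x) overestimates), though Littlewood's theorem shows this sign changes infinitely often.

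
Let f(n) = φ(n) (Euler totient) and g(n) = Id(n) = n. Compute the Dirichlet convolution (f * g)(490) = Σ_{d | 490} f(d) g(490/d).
(φ * Id)(490) = 3591

Divisors of 490: [1, 2, 5, 7, 10, 14, 35, 49, 70, 98, 245, 490]. For each d | 490:
  d = 1: φ(1) · Id(490/1) = 1 · 490 = 490
  d = 2: φ(2) · Id(490/2) = 1 · 245 = 245
  d = 5: φ(5) · Id(490/5) = 4 · 98 = 392
  d = 7: φ(7) · Id(490/7) = 6 · 70 = 420
  d = 10: φ(10) · Id(490/10) = 4 · 49 = 196
  d = 14: φ(14) · Id(490/14) = 6 · 35 = 210
  d = 35: φ(35) · Id(490/35) = 24 · 14 = 336
  d = 49: φ(49) · Id(490/49) = 42 · 10 = 420
  d = 70: φ(70) · Id(490/70) = 24 · 7 = 168
  d = 98: φ(98) · Id(490/98) = 42 · 5 = 210
  d = 245: φ(245) · Id(490/245) = 168 · 2 = 336
  d = 490: φ(490) · Id(490/490) = 168 · 1 = 168
Summing: (φ * Id)(490) = 490 + 245 + 392 + 420 + 196 + 210 + 336 + 420 + 168 + 210 + 336 + 168 = 3591.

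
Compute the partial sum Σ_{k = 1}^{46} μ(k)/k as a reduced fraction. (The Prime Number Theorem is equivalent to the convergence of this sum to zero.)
Σ μ(k)/k = 10026981687881/13082761331670030

Values of μ(k) for 1 ≤ k ≤ 46: μ(1) = 1, μ(2) = -1, μ(3) = -1, μ(5) = -1, μ(6) = 1, μ(7) = -1, μ(10) = 1, μ(11) = -1, μ(13) = -1, μ(14) = 1, μ(15) = 1, μ(17) = -1, μ(19) = -1, μ(21) = 1, μ(22) = 1, μ(23) = -1, μ(26) = 1, μ(29) = -1, μ(30) = -1, μ(31) = -1, μ(33) = 1, μ(34) = 1, μ(35) = 1, μ(37) = -1, μ(38) = 1, μ(39) = 1, μ(41) = -1, μ(42) = -1, μ(43) = -1, μ(46) = 1, with μ = 0 on non-squarefree integers. Summing μ(k)/k for k where μ(k) ≠ 0 gives 10026981687881/13082761331670030 ≈ 0.0008. (PNT ⟺ this sum → 0 as n → ∞.)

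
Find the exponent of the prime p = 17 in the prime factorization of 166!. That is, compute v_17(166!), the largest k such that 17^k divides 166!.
v_17(166!) = 9

Legendre's formula: v_p(n!) = Σ_{k ≥ 1} ⌊n / p^k⌋. For p = 17, n = 166, the terms are:
  ⌊166/17^1⌋ = ⌊166/17⌋ = 9
(the next term ⌊166/17^2⌋ = 0, terminating the sum). Summing: v_17(166!) = 9 = 9.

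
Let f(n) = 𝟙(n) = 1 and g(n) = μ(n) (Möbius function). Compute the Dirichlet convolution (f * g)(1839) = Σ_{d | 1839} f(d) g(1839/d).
(𝟙 * μ)(1839) = 0

Divisors of 1839: [1, 3, 613, 1839]. For each d | 1839:
  d = 1: 𝟙(1) · μ(1839/1) = 1 · 1 = 1
  d = 3: 𝟙(3) · μ(1839/3) = 1 · -1 = -1
  d = 613: 𝟙(613) · μ(1839/613) = 1 · -1 = -1
  d = 1839: 𝟙(1839) · μ(1839/1839) = 1 · 1 = 1
Summing: (𝟙 * μ)(1839) = 1 + -1 + -1 + 1 = 0.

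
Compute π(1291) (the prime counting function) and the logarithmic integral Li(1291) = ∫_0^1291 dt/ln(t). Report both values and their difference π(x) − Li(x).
π(1291) = 210;  Li(1291) ≈ 218.94;  π(x) − Li(x) ≈ -8.94.

Direct count of primes ≤ 1291 gives π(1291) = 210. Numerical evaluation of the logarithmic integral gives Li(1291) ≈ 218.94. The difference π(x) − Li(x) ≈ -8.94 is typically negative for small/moderate x (Li(x) overestimates), though Littlewood's theorem shows this sign changes infinitely often.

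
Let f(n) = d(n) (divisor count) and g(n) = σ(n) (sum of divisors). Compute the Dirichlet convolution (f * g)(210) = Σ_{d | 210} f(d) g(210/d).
(d * σ)(210) = 2400

Divisors of 210: [1, 2, 3, 5, 6, 7, 10, 14, 15, 21, 30, 35, 42, 70, 105, 210]. For each d | 210:
  d = 1: d(1) · σ(210/1) = 1 · 576 = 576
  d = 2: d(2) · σ(210/2) = 2 · 192 = 384
  d = 3: d(3) · σ(210/3) = 2 · 144 = 288
  d = 5: d(5) · σ(210/5) = 2 · 96 = 192
  d = 6: d(6) · σ(210/6) = 4 · 48 = 192
  d = 7: d(7) · σ(210/7) = 2 · 72 = 144
  d = 10: d(10) · σ(210/10) = 4 · 32 = 128
  d = 14: d(14) · σ(210/14) = 4 · 24 = 96
  d = 15: d(15) · σ(210/15) = 4 · 24 = 96
  d = 21: d(21) · σ(210/21) = 4 · 18 = 72
  d = 30: d(30) · σ(210/30) = 8 · 8 = 64
  d = 35: d(35) · σ(210/35) = 4 · 12 = 48
  d = 42: d(42) · σ(210/42) = 8 · 6 = 48
  d = 70: d(70) · σ(210/70) = 8 · 4 = 32
  d = 105: d(105) · σ(210/105) = 8 · 3 = 24
  d = 210: d(210) · σ(210/210) = 16 · 1 = 16
Summing: (d * σ)(210) = 576 + 384 + 288 + 192 + 192 + 144 + 128 + 96 + 96 + 72 + 64 + 48 + 48 + 32 + 24 + 16 = 2400.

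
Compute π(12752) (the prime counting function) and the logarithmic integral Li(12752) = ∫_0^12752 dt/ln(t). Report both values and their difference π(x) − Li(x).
π(12752) = 1521;  Li(12752) ≈ 1540.90;  π(x) − Li(x) ≈ -19.90.

Direct count of primes ≤ 12752 gives π(12752) = 1521. Numerical evaluation of the logarithmic integral gives Li(12752) ≈ 1540.90. The difference π(x) − Li(x) ≈ -19.90 is typically negative for small/moderate x (Li(x) overestimates), though Littlewood's theorem shows this sign changes infinitely often.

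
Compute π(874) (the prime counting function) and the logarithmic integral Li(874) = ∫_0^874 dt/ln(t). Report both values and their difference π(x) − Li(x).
π(874) = 150;  Li(874) ≈ 159.19;  π(x) − Li(x) ≈ -9.19.

Direct count of primes ≤ 874 gives π(874) = 150. Numerical evaluation of the logarithmic integral gives Li(874) ≈ 159.19. The difference π(x) − Li(x) ≈ -9.19 is typically negative for small/moderate x (Li(x) overestimates), though Littlewood's theorem shows this sign changes infinitely often.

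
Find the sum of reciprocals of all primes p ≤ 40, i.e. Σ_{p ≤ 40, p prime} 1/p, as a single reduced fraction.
Σ 1/p = 11819186711467/7420738134810

π(40) = 12, so the primes ≤ 40 are [2, 3, 5, 7, 11, 13, 17, 19, 23, 29, 31, 37]. Summing 1/p over these primes: 11819186711467/7420738134810 ≈ 1.5927. Mertens estimate ln ln(40) + 0.2615 ≈ 1.5668.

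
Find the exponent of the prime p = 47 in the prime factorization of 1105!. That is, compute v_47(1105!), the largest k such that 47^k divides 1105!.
v_47(1105!) = 23

Legendre's formula: v_p(n!) = Σ_{k ≥ 1} ⌊n / p^k⌋. For p = 47, n = 1105, the terms are:
  ⌊1105/47^1⌋ = ⌊1105/47⌋ = 23
(the next term ⌊1105/47^2⌋ = 0, terminating the sum). Summing: v_47(1105!) = 23 = 23.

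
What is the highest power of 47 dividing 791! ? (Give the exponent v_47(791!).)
v_47(791!) = 16

Legendre's formula: v_p(n!) = Σ_{k ≥ 1} ⌊n / p^k⌋. For p = 47, n = 791, the terms are:
  ⌊791/47^1⌋ = ⌊791/47⌋ = 16
(the next term ⌊791/47^2⌋ = 0, terminating the sum). Summing: v_47(791!) = 16 = 16.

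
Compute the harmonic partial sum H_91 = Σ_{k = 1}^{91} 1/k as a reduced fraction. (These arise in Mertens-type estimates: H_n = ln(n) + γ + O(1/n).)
H_91 = 3661081314759399341652108474601318124261/718766754945489455304472257065075294400

Direct summation: H_91 = 1 + 1/2 + ... + 1/91. The least common denominator is lcm(1, ..., 91) = 718766754945489455304472257065075294400; over this denominator the numerator is 718766754945489455304472257065075294400 + 359383377472744727652236128532537647200 + 239588918315163151768157419021691764800 + 179691688736372363826118064266268823600 + 143753350989097891060894451413015058880 + 119794459157581575884078709510845882400 + 102680964992212779329210322437867899200 + 89845844368186181913059032133134411800 + 79862972771721050589385806340563921600 + 71876675494548945530447225706507529440 + 65342432267771768664042932460461390400 + 59897229578790787942039354755422941200 + 55289750380422265792651712081928868800 + 51340482496106389664605161218933949600 + 47917783663032630353631483804338352960 + 44922922184093090956529516066567205900 + 42280397349734673841439544533239723200 + 39931486385860525294692903170281960800 + 37829829207657339752866960898161857600 + 35938337747274472765223612853253764720 + 34226988330737593109736774145955966400 + 32671216133885884332021466230230695200 + 31250728475890845882803141611525012800 + 29948614789395393971019677377711470600 + 28750670197819578212178890282603011776 + 27644875190211132896325856040964434400 + 26620990923907016863128602113521307200 + 25670241248053194832302580609466974800 + 24785060515361705355326629553968113600 + 23958891831516315176815741902169176480 + 23186024353080305009821685711776622400 + 22461461092046545478264758033283602950 + 21780810755923922888014310820153796800 + 21140198674867336920719772266619861600 + 20536192998442555865842064487573579840 + 19965743192930262647346451585140980400 + 19426128512040255548769520461218251200 + 18914914603828669876433480449080928800 + 18429916793474088597550570693976289600 + 17969168873637236382611806426626882360 + 17530896462085108665962737977196958400 + 17113494165368796554868387072977983200 + 16715505928964871053592378071280820800 + 16335608066942942166010733115115347600 + 15972594554344210117877161268112784320 + 15625364237945422941401570805762506400 + 15292909679691265006478133129044155200 + 14974307394697696985509838688855735300 + 14668709284601825618458617491123985600 + 14375335098909789106089445141301505888 + 14093465783244891280479848177746574400 + 13822437595105566448162928020482217200 + 13561636885763951986876835038963684800 + 13310495461953508431564301056760653600 + 13068486453554353732808586492092278080 + 12835120624026597416151290304733487400 + 12609943069219113250955653632720619200 + 12392530257680852677663314776984056800 + 12182487371957448394991055204492801600 + 11979445915758157588407870951084588240 + 11783061556483433693515938640411070400 + 11593012176540152504910842855888311200 + 11408996110245864369912258048651988800 + 11230730546023272739132379016641801475 + 11057950076084453158530342416385773760 + 10890405377961961444007155410076898400 + 10727862014111782914992123239777243200 + 10570099337433668460359886133309930800 + 10416909491963615294267713870508337600 + 10268096499221277932921032243786789920 + 10123475421767457116964397986832046400 + 9982871596465131323673225792570490200 + 9846119930760129524718798041987332800 + 9713064256020127774384760230609125600 + 9583556732606526070726296760867670592 + 9457457301914334938216740224540464400 + 9334633181110252666291847494351627200 + 9214958396737044298775285346988144800 + 9098313353740372851955345026140193600 + 8984584436818618191305903213313441180 + 8873663641302338954376200704507102400 + 8765448231042554332981368988598479200 + 8659840421029993437403280205603316800 + 8556747082684398277434193536488991600 + 8456079469946934768287908906647944640 + 8357752964482435526796189035640410400 + 8261686838453901785108876517989371200 + 8167804033471471083005366557557673800 + 8076030954443701744994070304101969600 + 7986297277172105058938580634056392160 + 7898535768631752256093101725989838400 = 3661081314759399341652108474601318124261, so H_91 = 3661081314759399341652108474601318124261/718766754945489455304472257065075294400 (already in lowest terms) ≈ 5.09356. (The PNT-adjacent estimate ln(91) + γ ≈ 5.08808 matches within O(1/n).)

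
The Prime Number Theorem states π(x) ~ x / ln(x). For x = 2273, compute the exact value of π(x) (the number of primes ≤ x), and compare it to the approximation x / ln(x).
π(2273) = 338;  x/ln(x) ≈ 294.09;  relative error ≈ 12.99%.

Directly count primes up to 2273: π(2273) = 338. The PNT approximation gives 2273/ln(2273) ≈ 2273/7.72886 ≈ 294.09. Relative error (π(x) − x/ln(x)) / π(x) ≈ 12.99%; the approximation is known to undercount slightly (Li(x) is a better estimate).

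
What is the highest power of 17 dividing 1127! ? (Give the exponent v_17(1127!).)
v_17(1127!) = 69

Legendre's formula: v_p(n!) = Σ_{k ≥ 1} ⌊n / p^k⌋. For p = 17, n = 1127, the terms are:
  ⌊1127/17^1⌋ = ⌊1127/17⌋ = 66
  ⌊1127/17^2⌋ = ⌊1127/289⌋ = 3
(the next term ⌊1127/17^3⌋ = 0, terminating the sum). Summing: v_17(1127!) = 66 + 3 = 69.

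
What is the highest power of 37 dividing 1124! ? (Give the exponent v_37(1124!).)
v_37(1124!) = 30

Legendre's formula: v_p(n!) = Σ_{k ≥ 1} ⌊n / p^k⌋. For p = 37, n = 1124, the terms are:
  ⌊1124/37^1⌋ = ⌊1124/37⌋ = 30
(the next term ⌊1124/37^2⌋ = 0, terminating the sum). Summing: v_37(1124!) = 30 = 30.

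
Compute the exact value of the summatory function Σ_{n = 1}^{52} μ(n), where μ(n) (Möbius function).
Σ_{n ≤ 52} μ(n) = -2

Compute μ(n) for each 1 ≤ n ≤ 52: μ(1) = 1, μ(2) = -1, μ(3) = -1, μ(4) = 0, μ(5) = -1, μ(6) = 1, μ(7) = -1, μ(8) = 0, μ(9) = 0, μ(10) = 1, μ(11) = -1, μ(12) = 0, μ(13) = -1, μ(14) = 1, μ(15) = 1, μ(16) = 0, μ(17) = -1, μ(18) = 0, μ(19) = -1, μ(20) = 0, μ(21) = 1, μ(22) = 1, μ(23) = -1, μ(24) = 0, μ(25) = 0, μ(26) = 1, μ(27) = 0, μ(28) = 0, μ(29) = -1, μ(30) = -1, μ(31) = -1, μ(32) = 0, μ(33) = 1, μ(34) = 1, μ(35) = 1, μ(36) = 0, μ(37) = -1, μ(38) = 1, μ(39) = 1, μ(40) = 0, μ(41) = -1, μ(42) = -1, μ(43) = -1, μ(44) = 0, μ(45) = 0, μ(46) = 1, μ(47) = -1, μ(48) = 0, μ(49) = 0, μ(50) = 0, μ(51) = 1, μ(52) = 0. Summing all 52 values: -2. (Mertens function M(x) = Σ_{n ≤ x} μ(n); on average M(x) should be small (PNT ⟺ M(x) = o(x)).)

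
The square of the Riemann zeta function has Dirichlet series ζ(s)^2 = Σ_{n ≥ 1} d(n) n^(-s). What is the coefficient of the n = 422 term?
d(422) = 4

ζ(s)^2 = (Σ 1/m^s)(Σ 1/k^s). The coefficient of 1/n^s in the product is the number of ordered pairs (m, k) with mk = n, which equals d(n). For n = 422, divisors are [1, 2, 211, 422], so d(422) = 4.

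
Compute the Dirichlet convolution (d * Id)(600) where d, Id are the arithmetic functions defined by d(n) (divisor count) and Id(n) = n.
(d * Id)(600) = 4940

Divisors of 600: [1, 2, 3, 4, 5, 6, 8, 10, 12, 15, 20, 24, 25, 30, 40, 50, 60, 75, 100, 120, 150, 200, 300, 600]. For each d | 600:
  d = 1: d(1) · Id(600/1) = 1 · 600 = 600
  d = 2: d(2) · Id(600/2) = 2 · 300 = 600
  d = 3: d(3) · Id(600/3) = 2 · 200 = 400
  d = 4: d(4) · Id(600/4) = 3 · 150 = 450
  d = 5: d(5) · Id(600/5) = 2 · 120 = 240
  d = 6: d(6) · Id(600/6) = 4 · 100 = 400
  d = 8: d(8) · Id(600/8) = 4 · 75 = 300
  d = 10: d(10) · Id(600/10) = 4 · 60 = 240
  d = 12: d(12) · Id(600/12) = 6 · 50 = 300
  d = 15: d(15) · Id(600/15) = 4 · 40 = 160
  d = 20: d(20) · Id(600/20) = 6 · 30 = 180
  d = 24: d(24) · Id(600/24) = 8 · 25 = 200
  d = 25: d(25) · Id(600/25) = 3 · 24 = 72
  d = 30: d(30) · Id(600/30) = 8 · 20 = 160
  d = 40: d(40) · Id(600/40) = 8 · 15 = 120
  d = 50: d(50) · Id(600/50) = 6 · 12 = 72
  d = 60: d(60) · Id(600/60) = 12 · 10 = 120
  d = 75: d(75) · Id(600/75) = 6 · 8 = 48
  d = 100: d(100) · Id(600/100) = 9 · 6 = 54
  d = 120: d(120) · Id(600/120) = 16 · 5 = 80
  d = 150: d(150) · Id(600/150) = 12 · 4 = 48
  d = 200: d(200) · Id(600/200) = 12 · 3 = 36
  d = 300: d(300) · Id(600/300) = 18 · 2 = 36
  d = 600: d(600) · Id(600/600) = 24 · 1 = 24
Summing: (d * Id)(600) = 600 + 600 + 400 + 450 + 240 + 400 + 300 + 240 + 300 + 160 + 180 + 200 + 72 + 160 + 120 + 72 + 120 + 48 + 54 + 80 + 48 + 36 + 36 + 24 = 4940.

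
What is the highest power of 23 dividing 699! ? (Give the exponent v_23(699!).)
v_23(699!) = 31

Legendre's formula: v_p(n!) = Σ_{k ≥ 1} ⌊n / p^k⌋. For p = 23, n = 699, the terms are:
  ⌊699/23^1⌋ = ⌊699/23⌋ = 30
  ⌊699/23^2⌋ = ⌊699/529⌋ = 1
(the next term ⌊699/23^3⌋ = 0, terminating the sum). Summing: v_23(699!) = 30 + 1 = 31.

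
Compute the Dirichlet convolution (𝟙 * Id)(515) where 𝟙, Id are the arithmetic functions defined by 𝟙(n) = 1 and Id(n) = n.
(𝟙 * Id)(515) = 624

Divisors of 515: [1, 5, 103, 515]. For each d | 515:
  d = 1: 𝟙(1) · Id(515/1) = 1 · 515 = 515
  d = 5: 𝟙(5) · Id(515/5) = 1 · 103 = 103
  d = 103: 𝟙(103) · Id(515/103) = 1 · 5 = 5
  d = 515: 𝟙(515) · Id(515/515) = 1 · 1 = 1
Summing: (𝟙 * Id)(515) = 515 + 103 + 5 + 1 = 624.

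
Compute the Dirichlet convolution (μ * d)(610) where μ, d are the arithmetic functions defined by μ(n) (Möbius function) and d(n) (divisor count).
(μ * d)(610) = 1

Divisors of 610: [1, 2, 5, 10, 61, 122, 305, 610]. For each d | 610:
  d = 1: μ(1) · d(610/1) = 1 · 8 = 8
  d = 2: μ(2) · d(610/2) = -1 · 4 = -4
  d = 5: μ(5) · d(610/5) = -1 · 4 = -4
  d = 10: μ(10) · d(610/10) = 1 · 2 = 2
  d = 61: μ(61) · d(610/61) = -1 · 4 = -4
  d = 122: μ(122) · d(610/122) = 1 · 2 = 2
  d = 305: μ(305) · d(610/305) = 1 · 2 = 2
  d = 610: μ(610) · d(610/610) = -1 · 1 = -1
Summing: (μ * d)(610) = 8 + -4 + -4 + 2 + -4 + 2 + 2 + -1 = 1.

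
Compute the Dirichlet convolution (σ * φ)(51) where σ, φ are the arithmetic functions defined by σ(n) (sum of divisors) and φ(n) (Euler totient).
(σ * φ)(51) = 204

Divisors of 51: [1, 3, 17, 51]. For each d | 51:
  d = 1: σ(1) · φ(51/1) = 1 · 32 = 32
  d = 3: σ(3) · φ(51/3) = 4 · 16 = 64
  d = 17: σ(17) · φ(51/17) = 18 · 2 = 36
  d = 51: σ(51) · φ(51/51) = 72 · 1 = 72
Summing: (σ * φ)(51) = 32 + 64 + 36 + 72 = 204.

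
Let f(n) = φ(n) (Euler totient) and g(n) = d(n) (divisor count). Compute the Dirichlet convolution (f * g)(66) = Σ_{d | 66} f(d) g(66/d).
(φ * d)(66) = 144

Divisors of 66: [1, 2, 3, 6, 11, 22, 33, 66]. For each d | 66:
  d = 1: φ(1) · d(66/1) = 1 · 8 = 8
  d = 2: φ(2) · d(66/2) = 1 · 4 = 4
  d = 3: φ(3) · d(66/3) = 2 · 4 = 8
  d = 6: φ(6) · d(66/6) = 2 · 2 = 4
  d = 11: φ(11) · d(66/11) = 10 · 4 = 40
  d = 22: φ(22) · d(66/22) = 10 · 2 = 20
  d = 33: φ(33) · d(66/33) = 20 · 2 = 40
  d = 66: φ(66) · d(66/66) = 20 · 1 = 20
Summing: (φ * d)(66) = 8 + 4 + 8 + 4 + 40 + 20 + 40 + 20 = 144.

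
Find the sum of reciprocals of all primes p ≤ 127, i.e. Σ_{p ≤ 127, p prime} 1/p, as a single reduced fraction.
Σ 1/p = 7457575819106455685806801283735357697478405891621/4014476939333036189094441199026045136645885247730

π(127) = 31, so the primes ≤ 127 are [2, 3, 5, 7, 11, 13, 17, 19, 23, 29, 31, 37, 41, 43, 47, 53, 59, 61, 67, 71, 73, 79, 83, 89, 97, 101, 103, 107, 109, 113, 127]. Summing 1/p over these primes: 7457575819106455685806801283735357697478405891621/4014476939333036189094441199026045136645885247730 ≈ 1.8577. Mertens estimate ln ln(127) + 0.2615 ≈ 1.8393.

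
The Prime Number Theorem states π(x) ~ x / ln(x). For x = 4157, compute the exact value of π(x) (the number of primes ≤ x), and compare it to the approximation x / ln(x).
π(4157) = 572;  x/ln(x) ≈ 498.89;  relative error ≈ 12.78%.

Directly count primes up to 4157: π(4157) = 572. The PNT approximation gives 4157/ln(4157) ≈ 4157/8.33255 ≈ 498.89. Relative error (π(x) − x/ln(x)) / π(x) ≈ 12.78%; the approximation is known to undercount slightly (Li(x) is a better estimate).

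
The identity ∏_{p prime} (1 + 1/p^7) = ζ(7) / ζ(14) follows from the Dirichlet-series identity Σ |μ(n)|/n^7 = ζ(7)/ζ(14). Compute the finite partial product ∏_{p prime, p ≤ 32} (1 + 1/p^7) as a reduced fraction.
∏ = 45636384576315690080929715569674882079693135504462522074208731086848/45261280733327250662945753058202857554009606630517518569698816246875

The primes p ≤ 32 are [2, 3, 5, 7, 11, 13, 17, 19, 23, 29, 31]. For each, (1 + 1/p^7) = (p^7 + 1)/p^7. Multiplying these fractions over p ∈ [2, 3, 5, 7, 11, 13, 17, 19, 23, 29, 31] gives 45636384576315690080929715569674882079693135504462522074208731086848/45261280733327250662945753058202857554009606630517518569698816246875. (In the limit P → ∞ this tends to ζ(7)/ζ(14).)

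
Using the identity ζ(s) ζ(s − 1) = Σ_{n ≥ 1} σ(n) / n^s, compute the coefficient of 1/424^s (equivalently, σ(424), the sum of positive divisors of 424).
σ(424) = 810

In the product (Σ m^0/m^s)(Σ k / k^s) = Σ (Σ_{d | n} d) / n^s, the coefficient of 1/n^s is σ(n) = Σ_{d | n} d. For n = 424, divisors are [1, 2, 4, 8, 53, 106, 212, 424]; summing: σ(424) = 810.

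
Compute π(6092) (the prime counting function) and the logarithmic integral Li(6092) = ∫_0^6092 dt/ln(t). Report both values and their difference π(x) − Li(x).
π(6092) = 795;  Li(6092) ≈ 810.98;  π(x) − Li(x) ≈ -15.98.

Direct count of primes ≤ 6092 gives π(6092) = 795. Numerical evaluation of the logarithmic integral gives Li(6092) ≈ 810.98. The difference π(x) − Li(x) ≈ -15.98 is typically negative for small/moderate x (Li(x) overestimates), though Littlewood's theorem shows this sign changes infinitely often.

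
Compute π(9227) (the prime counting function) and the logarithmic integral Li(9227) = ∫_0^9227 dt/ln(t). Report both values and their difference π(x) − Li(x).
π(9227) = 1144;  Li(9227) ≈ 1161.85;  π(x) − Li(x) ≈ -17.85.

Direct count of primes ≤ 9227 gives π(9227) = 1144. Numerical evaluation of the logarithmic integral gives Li(9227) ≈ 1161.85. The difference π(x) − Li(x) ≈ -17.85 is typically negative for small/moderate x (Li(x) overestimates), though Littlewood's theorem shows this sign changes infinitely often.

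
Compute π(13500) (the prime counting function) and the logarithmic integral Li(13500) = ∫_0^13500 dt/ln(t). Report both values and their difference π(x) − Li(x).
π(13500) = 1600;  Li(13500) ≈ 1619.79;  π(x) − Li(x) ≈ -19.79.

Direct count of primes ≤ 13500 gives π(13500) = 1600. Numerical evaluation of the logarithmic integral gives Li(13500) ≈ 1619.79. The difference π(x) − Li(x) ≈ -19.79 is typically negative for small/moderate x (Li(x) overestimates), though Littlewood's theorem shows this sign changes infinitely often.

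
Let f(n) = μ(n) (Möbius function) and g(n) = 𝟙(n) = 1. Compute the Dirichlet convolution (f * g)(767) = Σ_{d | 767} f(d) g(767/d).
(μ * 𝟙)(767) = 0

Divisors of 767: [1, 13, 59, 767]. For each d | 767:
  d = 1: μ(1) · 𝟙(767/1) = 1 · 1 = 1
  d = 13: μ(13) · 𝟙(767/13) = -1 · 1 = -1
  d = 59: μ(59) · 𝟙(767/59) = -1 · 1 = -1
  d = 767: μ(767) · 𝟙(767/767) = 1 · 1 = 1
Summing: (μ * 𝟙)(767) = 1 + -1 + -1 + 1 = 0.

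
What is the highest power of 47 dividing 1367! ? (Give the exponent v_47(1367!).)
v_47(1367!) = 29

Legendre's formula: v_p(n!) = Σ_{k ≥ 1} ⌊n / p^k⌋. For p = 47, n = 1367, the terms are:
  ⌊1367/47^1⌋ = ⌊1367/47⌋ = 29
(the next term ⌊1367/47^2⌋ = 0, terminating the sum). Summing: v_47(1367!) = 29 = 29.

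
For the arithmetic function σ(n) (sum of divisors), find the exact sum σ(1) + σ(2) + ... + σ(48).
Σ_{n ≤ 48} σ(n) = 1930

Compute σ(n) for each 1 ≤ n ≤ 48: σ(1) = 1, σ(2) = 3, σ(3) = 4, σ(4) = 7, σ(5) = 6, σ(6) = 12, σ(7) = 8, σ(8) = 15, σ(9) = 13, σ(10) = 18, σ(11) = 12, σ(12) = 28, σ(13) = 14, σ(14) = 24, σ(15) = 24, σ(16) = 31, σ(17) = 18, σ(18) = 39, σ(19) = 20, σ(20) = 42, σ(21) = 32, σ(22) = 36, σ(23) = 24, σ(24) = 60, σ(25) = 31, σ(26) = 42, σ(27) = 40, σ(28) = 56, σ(29) = 30, σ(30) = 72, σ(31) = 32, σ(32) = 63, σ(33) = 48, σ(34) = 54, σ(35) = 48, σ(36) = 91, σ(37) = 38, σ(38) = 60, σ(39) = 56, σ(40) = 90, σ(41) = 42, σ(42) = 96, σ(43) = 44, σ(44) = 84, σ(45) = 78, σ(46) = 72, σ(47) = 48, σ(48) = 124. Summing all 48 values: 1930. (Average order: Σ_{n ≤ x} σ(n) ~ (π²/12) x². For x = 48, (π²/12)·48² ≈ 1894.96.)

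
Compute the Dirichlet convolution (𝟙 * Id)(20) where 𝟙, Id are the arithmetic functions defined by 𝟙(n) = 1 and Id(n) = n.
(𝟙 * Id)(20) = 42

Divisors of 20: [1, 2, 4, 5, 10, 20]. For each d | 20:
  d = 1: 𝟙(1) · Id(20/1) = 1 · 20 = 20
  d = 2: 𝟙(2) · Id(20/2) = 1 · 10 = 10
  d = 4: 𝟙(4) · Id(20/4) = 1 · 5 = 5
  d = 5: 𝟙(5) · Id(20/5) = 1 · 4 = 4
  d = 10: 𝟙(10) · Id(20/10) = 1 · 2 = 2
  d = 20: 𝟙(20) · Id(20/20) = 1 · 1 = 1
Summing: (𝟙 * Id)(20) = 20 + 10 + 5 + 4 + 2 + 1 = 42.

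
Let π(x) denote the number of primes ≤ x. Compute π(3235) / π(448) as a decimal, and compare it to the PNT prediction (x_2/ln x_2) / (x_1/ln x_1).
π(3235)/π(448) = 457/86 ≈ 5.3140;  PNT prediction ≈ 5.4546.

π(448) = 86 and π(3235) = 457, so π(3235)/π(448) ≈ 5.3140. The PNT-predicted ratio is (3235/ln(3235)) / (448/ln(448)) ≈ 5.4546. The two agree to within a few percent, as expected.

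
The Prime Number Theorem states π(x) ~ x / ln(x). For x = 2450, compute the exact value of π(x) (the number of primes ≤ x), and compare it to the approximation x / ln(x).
π(2450) = 363;  x/ln(x) ≈ 313.95;  relative error ≈ 13.51%.

Directly count primes up to 2450: π(2450) = 363. The PNT approximation gives 2450/ln(2450) ≈ 2450/7.80384 ≈ 313.95. Relative error (π(x) − x/ln(x)) / π(x) ≈ 13.51%; the approximation is known to undercount slightly (Li(x) is a better estimate).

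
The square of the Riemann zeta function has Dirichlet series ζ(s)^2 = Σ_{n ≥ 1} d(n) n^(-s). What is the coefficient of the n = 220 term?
d(220) = 12

ζ(s)^2 = (Σ 1/m^s)(Σ 1/k^s). The coefficient of 1/n^s in the product is the number of ordered pairs (m, k) with mk = n, which equals d(n). For n = 220, divisors are [1, 2, 4, 5, 10, 11, 20, 22, 44, 55, 110, 220], so d(220) = 12.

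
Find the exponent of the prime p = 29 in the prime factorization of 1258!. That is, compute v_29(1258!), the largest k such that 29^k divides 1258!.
v_29(1258!) = 44

Legendre's formula: v_p(n!) = Σ_{k ≥ 1} ⌊n / p^k⌋. For p = 29, n = 1258, the terms are:
  ⌊1258/29^1⌋ = ⌊1258/29⌋ = 43
  ⌊1258/29^2⌋ = ⌊1258/841⌋ = 1
(the next term ⌊1258/29^3⌋ = 0, terminating the sum). Summing: v_29(1258!) = 43 + 1 = 44.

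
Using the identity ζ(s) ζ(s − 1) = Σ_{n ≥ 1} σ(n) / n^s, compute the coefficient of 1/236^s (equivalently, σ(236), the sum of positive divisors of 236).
σ(236) = 420

In the product (Σ m^0/m^s)(Σ k / k^s) = Σ (Σ_{d | n} d) / n^s, the coefficient of 1/n^s is σ(n) = Σ_{d | n} d. For n = 236, divisors are [1, 2, 4, 59, 118, 236]; summing: σ(236) = 420.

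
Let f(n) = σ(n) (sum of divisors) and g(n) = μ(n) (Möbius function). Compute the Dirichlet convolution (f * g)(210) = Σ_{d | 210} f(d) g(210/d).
(σ * μ)(210) = 210

Divisors of 210: [1, 2, 3, 5, 6, 7, 10, 14, 15, 21, 30, 35, 42, 70, 105, 210]. For each d | 210:
  d = 1: σ(1) · μ(210/1) = 1 · 1 = 1
  d = 2: σ(2) · μ(210/2) = 3 · -1 = -3
  d = 3: σ(3) · μ(210/3) = 4 · -1 = -4
  d = 5: σ(5) · μ(210/5) = 6 · -1 = -6
  d = 6: σ(6) · μ(210/6) = 12 · 1 = 12
  d = 7: σ(7) · μ(210/7) = 8 · -1 = -8
  d = 10: σ(10) · μ(210/10) = 18 · 1 = 18
  d = 14: σ(14) · μ(210/14) = 24 · 1 = 24
  d = 15: σ(15) · μ(210/15) = 24 · 1 = 24
  d = 21: σ(21) · μ(210/21) = 32 · 1 = 32
  d = 30: σ(30) · μ(210/30) = 72 · -1 = -72
  d = 35: σ(35) · μ(210/35) = 48 · 1 = 48
  d = 42: σ(42) · μ(210/42) = 96 · -1 = -96
  d = 70: σ(70) · μ(210/70) = 144 · -1 = -144
  d = 105: σ(105) · μ(210/105) = 192 · -1 = -192
  d = 210: σ(210) · μ(210/210) = 576 · 1 = 576
Summing: (σ * μ)(210) = 1 + -3 + -4 + -6 + 12 + -8 + 18 + 24 + 24 + 32 + -72 + 48 + -96 + -144 + -192 + 576 = 210.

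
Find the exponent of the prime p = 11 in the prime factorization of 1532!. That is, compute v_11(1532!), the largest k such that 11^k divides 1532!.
v_11(1532!) = 152

Legendre's formula: v_p(n!) = Σ_{k ≥ 1} ⌊n / p^k⌋. For p = 11, n = 1532, the terms are:
  ⌊1532/11^1⌋ = ⌊1532/11⌋ = 139
  ⌊1532/11^2⌋ = ⌊1532/121⌋ = 12
  ⌊1532/11^3⌋ = ⌊1532/1331⌋ = 1
(the next term ⌊1532/11^4⌋ = 0, terminating the sum). Summing: v_11(1532!) = 139 + 12 + 1 = 152.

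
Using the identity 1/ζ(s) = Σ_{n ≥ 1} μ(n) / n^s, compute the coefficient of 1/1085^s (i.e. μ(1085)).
μ(1085) = -1

Factor n = 1085 = 5 · 7 · 31. μ(n) = 0 if any exponent ≥ 2 (not squarefree); otherwise μ(n) = (−1)^{ω(n)} where ω(n) is the number of distinct prime factors. Applying: μ(1085) = -1.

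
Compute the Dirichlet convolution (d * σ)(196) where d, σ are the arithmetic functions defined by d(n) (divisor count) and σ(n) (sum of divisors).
(d * σ)(196) = 1216

Divisors of 196: [1, 2, 4, 7, 14, 28, 49, 98, 196]. For each d | 196:
  d = 1: d(1) · σ(196/1) = 1 · 399 = 399
  d = 2: d(2) · σ(196/2) = 2 · 171 = 342
  d = 4: d(4) · σ(196/4) = 3 · 57 = 171
  d = 7: d(7) · σ(196/7) = 2 · 56 = 112
  d = 14: d(14) · σ(196/14) = 4 · 24 = 96
  d = 28: d(28) · σ(196/28) = 6 · 8 = 48
  d = 49: d(49) · σ(196/49) = 3 · 7 = 21
  d = 98: d(98) · σ(196/98) = 6 · 3 = 18
  d = 196: d(196) · σ(196/196) = 9 · 1 = 9
Summing: (d * σ)(196) = 399 + 342 + 171 + 112 + 96 + 48 + 21 + 18 + 9 = 1216.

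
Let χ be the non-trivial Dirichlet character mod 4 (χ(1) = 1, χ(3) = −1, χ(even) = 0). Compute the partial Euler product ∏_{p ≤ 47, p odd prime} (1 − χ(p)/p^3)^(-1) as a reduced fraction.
∏ = 5542372783760447569145696690995330585/5720007308274565543266215981884637184

The odd primes p ≤ 47 are [3, 5, 7, 11, 13, 17, 19, 23, 29, 31, 37, 41, 43, 47]. For each, χ(p) = 1 if p ≡ 1 mod 4, χ(p) = −1 if p ≡ 3 mod 4. Taking (1 − χ(p)/p^3)^(-1) = p^3/(p^3 − χ(p)): (1 − (-1)/3^3)^(-1) · (1 − (1)/5^3)^(-1) · (1 − (-1)/7^3)^(-1) · (1 − (-1)/11^3)^(-1) · (1 − (1)/13^3)^(-1) · (1 − (1)/17^3)^(-1) · (1 − (-1)/19^3)^(-1) · (1 − (-1)/23^3)^(-1) · (1 − (1)/29^3)^(-1) · (1 − (-1)/31^3)^(-1) · (1 − (1)/37^3)^(-1) · (1 − (1)/41^3)^(-1) · (1 − (-1)/43^3)^(-1) · (1 − (-1)/47^3)^(-1) = 5542372783760447569145696690995330585/5720007308274565543266215981884637184.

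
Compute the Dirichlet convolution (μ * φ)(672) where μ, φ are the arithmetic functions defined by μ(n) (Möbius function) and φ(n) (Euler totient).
(μ * φ)(672) = 40

Divisors of 672: [1, 2, 3, 4, 6, 7, 8, 12, 14, 16, 21, 24, 28, 32, 42, 48, 56, 84, 96, 112, 168, 224, 336, 672]. For each d | 672:
  d = 1: μ(1) · φ(672/1) = 1 · 192 = 192
  d = 2: μ(2) · φ(672/2) = -1 · 96 = -96
  d = 3: μ(3) · φ(672/3) = -1 · 96 = -96
  d = 4: μ(4) · φ(672/4) = 0 · 48 = 0
  d = 6: μ(6) · φ(672/6) = 1 · 48 = 48
  d = 7: μ(7) · φ(672/7) = -1 · 32 = -32
  d = 8: μ(8) · φ(672/8) = 0 · 24 = 0
  d = 12: μ(12) · φ(672/12) = 0 · 24 = 0
  d = 14: μ(14) · φ(672/14) = 1 · 16 = 16
  d = 16: μ(16) · φ(672/16) = 0 · 12 = 0
  d = 21: μ(21) · φ(672/21) = 1 · 16 = 16
  d = 24: μ(24) · φ(672/24) = 0 · 12 = 0
  d = 28: μ(28) · φ(672/28) = 0 · 8 = 0
  d = 32: μ(32) · φ(672/32) = 0 · 12 = 0
  d = 42: μ(42) · φ(672/42) = -1 · 8 = -8
  d = 48: μ(48) · φ(672/48) = 0 · 6 = 0
  d = 56: μ(56) · φ(672/56) = 0 · 4 = 0
  d = 84: μ(84) · φ(672/84) = 0 · 4 = 0
  d = 96: μ(96) · φ(672/96) = 0 · 6 = 0
  d = 112: μ(112) · φ(672/112) = 0 · 2 = 0
  d = 168: μ(168) · φ(672/168) = 0 · 2 = 0
  d = 224: μ(224) · φ(672/224) = 0 · 2 = 0
  d = 336: μ(336) · φ(672/336) = 0 · 1 = 0
  d = 672: μ(672) · φ(672/672) = 0 · 1 = 0
Summing: (μ * φ)(672) = 192 + -96 + -96 + 0 + 48 + -32 + 0 + 0 + 16 + 0 + 16 + 0 + 0 + 0 + -8 + 0 + 0 + 0 + 0 + 0 + 0 + 0 + 0 + 0 = 40.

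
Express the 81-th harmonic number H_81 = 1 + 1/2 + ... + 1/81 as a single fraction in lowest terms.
H_81 = 44031838385838021258243173365847173/8845597978580177157715301537899200

Direct summation: H_81 = 1 + 1/2 + ... + 1/81. The least common denominator is lcm(1, ..., 81) = 97301577764381948734868316916891200; over this denominator the numerator is 97301577764381948734868316916891200 + 48650788882190974367434158458445600 + 32433859254793982911622772305630400 + 24325394441095487183717079229222800 + 19460315552876389746973663383378240 + 16216929627396991455811386152815200 + 13900225394911706962124045273841600 + 12162697220547743591858539614611400 + 10811286418264660970540924101876800 + 9730157776438194873486831691689120 + 8845597978580177157715301537899200 + 8108464813698495727905693076407600 + 7484736751106303748836024378222400 + 6950112697455853481062022636920800 + 6486771850958796582324554461126080 + 6081348610273871795929269807305700 + 5723622221434232278521665700993600 + 5405643209132330485270462050938400 + 5121135671809576249203595627204800 + 4865078888219097436743415845844560 + 4633408464970568987374681757947200 + 4422798989290088578857650768949600 + 4230503381060084727602970300734400 + 4054232406849247863952846538203800 + 3892063110575277949394732676675648 + 3742368375553151874418012189111200 + 3603762139421553656846974700625600 + 3475056348727926740531011318460400 + 3355226819461446508098907479892800 + 3243385925479398291162277230563040 + 3138760573044578991447365061835200 + 3040674305136935897964634903652850 + 2948532659526725719238433845966400 + 2861811110717116139260832850496800 + 2780045078982341392424809054768320 + 2702821604566165242635231025469200 + 2629772372010322938780224781537600 + 2560567835904788124601797813602400 + 2494912250368767916278674792740800 + 2432539444109548718371707922922280 + 2373209213765413383777276022363200 + 2316704232485284493687340878973600 + 2262827389869347644996937602718400 + 2211399494645044289428825384474800 + 2162257283652932194108184820375360 + 2115251690530042363801485150367200 + 2070246335412381887975921636529600 + 2027116203424623931976423269101900 + 1985746484987386708874863610548800 + 1946031555287638974697366338337824 + 1907874073811410759507221900331200 + 1871184187776575937209006094555600 + 1835878825743055636506949375790400 + 1801881069710776828423487350312800 + 1769119595716035431543060307579840 + 1737528174363963370265505659230200 + 1707045223936525416401198542401600 + 1677613409730723254049453739946400 + 1649179284142066927709632490116800 + 1621692962739699145581138615281520 + 1595107832202982766145382244539200 + 1569380286522289495723682530917600 + 1544469488323522995791560585982400 + 1520337152568467948982317451826425 + 1496947350221260749767204875644480 + 1474266329763362859619216922983200 + 1452262354692267891565198759953600 + 1430905555358558069630416425248400 + 1410167793686694909200990100244800 + 1390022539491170696212404527384160 + 1370444757244816179364342491787200 + 1351410802283082621317615512734600 + 1332898325539478749792716670094400 + 1314886186005161469390112390768800 + 1297354370191759316464910892225216 + 1280283917952394062300898906801200 + 1263656854082882451102185933985600 + 1247456125184383958139337396370400 + 1231665541321290490314788821732800 + 1216269722054774359185853961461140 + 1201254046473851218948991566875200 = 484350222244218233840674907024318903, so H_81 = 484350222244218233840674907024318903/97301577764381948734868316916891200; reducing by gcd(484350222244218233840674907024318903, 97301577764381948734868316916891200) = 11 gives 44031838385838021258243173365847173/8845597978580177157715301537899200 ≈ 4.97782. (The PNT-adjacent estimate ln(81) + γ ≈ 4.97166 matches within O(1/n).)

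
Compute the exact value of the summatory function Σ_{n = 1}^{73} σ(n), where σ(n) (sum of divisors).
Σ_{n ≤ 73} σ(n) = 4406

Compute σ(n) for each 1 ≤ n ≤ 73: σ(1) = 1, σ(2) = 3, σ(3) = 4, σ(4) = 7, σ(5) = 6, σ(6) = 12, σ(7) = 8, σ(8) = 15, σ(9) = 13, σ(10) = 18, σ(11) = 12, σ(12) = 28, σ(13) = 14, σ(14) = 24, σ(15) = 24, σ(16) = 31, σ(17) = 18, σ(18) = 39, σ(19) = 20, σ(20) = 42, σ(21) = 32, σ(22) = 36, σ(23) = 24, σ(24) = 60, σ(25) = 31, σ(26) = 42, σ(27) = 40, σ(28) = 56, σ(29) = 30, σ(30) = 72, σ(31) = 32, σ(32) = 63, σ(33) = 48, σ(34) = 54, σ(35) = 48, σ(36) = 91, σ(37) = 38, σ(38) = 60, σ(39) = 56, σ(40) = 90, σ(41) = 42, σ(42) = 96, σ(43) = 44, σ(44) = 84, σ(45) = 78, σ(46) = 72, σ(47) = 48, σ(48) = 124, σ(49) = 57, σ(50) = 93, σ(51) = 72, σ(52) = 98, σ(53) = 54, σ(54) = 120, σ(55) = 72, σ(56) = 120, σ(57) = 80, σ(58) = 90, σ(59) = 60, σ(60) = 168, σ(61) = 62, σ(62) = 96, σ(63) = 104, σ(64) = 127, σ(65) = 84, σ(66) = 144, σ(67) = 68, σ(68) = 126, σ(69) = 96, σ(70) = 144, σ(71) = 72, σ(72) = 195, σ(73) = 74. Summing all 73 values: 4406. (Average order: Σ_{n ≤ x} σ(n) ~ (π²/12) x². For x = 73, (π²/12)·73² ≈ 4382.93.)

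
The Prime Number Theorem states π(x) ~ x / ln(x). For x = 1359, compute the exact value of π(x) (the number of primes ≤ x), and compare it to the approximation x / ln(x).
π(1359) = 217;  x/ln(x) ≈ 188.37;  relative error ≈ 13.19%.

Directly count primes up to 1359: π(1359) = 217. The PNT approximation gives 1359/ln(1359) ≈ 1359/7.21450 ≈ 188.37. Relative error (π(x) − x/ln(x)) / π(x) ≈ 13.19%; the approximation is known to undercount slightly (Li(x) is a better estimate).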